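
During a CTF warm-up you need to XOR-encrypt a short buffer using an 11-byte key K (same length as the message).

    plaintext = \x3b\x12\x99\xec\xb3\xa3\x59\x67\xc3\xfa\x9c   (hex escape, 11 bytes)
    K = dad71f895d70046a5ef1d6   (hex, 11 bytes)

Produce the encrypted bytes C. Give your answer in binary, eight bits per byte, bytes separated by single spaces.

XOR is its own inverse, so applying the key byte-wise gives the result directly.
 59 XOR 218 = 225
 18 XOR 215 = 197
153 XOR  31 = 134
236 XOR 137 = 101
179 XOR  93 = 238
163 XOR 112 = 211
 89 XOR   4 =  93
103 XOR 106 =  13
195 XOR  94 = 157
250 XOR 241 =  11
156 XOR 214 =  74

11100001 11000101 10000110 01100101 11101110 11010011 01011101 00001101 10011101 00001011 01001010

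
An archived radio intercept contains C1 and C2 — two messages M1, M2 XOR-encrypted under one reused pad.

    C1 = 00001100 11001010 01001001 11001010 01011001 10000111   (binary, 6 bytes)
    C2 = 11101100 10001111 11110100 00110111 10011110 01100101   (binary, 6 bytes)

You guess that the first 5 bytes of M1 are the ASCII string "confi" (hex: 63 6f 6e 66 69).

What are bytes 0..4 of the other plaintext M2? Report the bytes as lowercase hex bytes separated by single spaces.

First, C1 ⊕ C2 = (M1 ⊕ K) ⊕ (M2 ⊕ K) = M1 ⊕ M2, so the key drops out. Then M2 = (M1 ⊕ M2) ⊕ M1 over the first 5 bytes.
byte 0: (0c ^ ec) ^ 63 = e0 ^ 63 = 83
byte 1: (ca ^ 8f) ^ 6f = 45 ^ 6f = 2a
byte 2: (49 ^ f4) ^ 6e = bd ^ 6e = d3
byte 3: (ca ^ 37) ^ 66 = fd ^ 66 = 9b
byte 4: (59 ^ 9e) ^ 69 = c7 ^ 69 = ae

83 2a d3 9b ae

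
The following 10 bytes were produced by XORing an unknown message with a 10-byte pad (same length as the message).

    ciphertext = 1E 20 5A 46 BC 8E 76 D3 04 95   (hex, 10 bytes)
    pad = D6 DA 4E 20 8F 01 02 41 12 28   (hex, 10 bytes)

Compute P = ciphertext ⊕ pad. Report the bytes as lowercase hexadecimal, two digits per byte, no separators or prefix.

c8fa1466338f749216bd

byte 0: 1e xor d6 = c8
byte 1: 20 xor da = fa
byte 2: 5a xor 4e = 14
byte 3: 46 xor 20 = 66
byte 4: bc xor 8f = 33
byte 5: 8e xor 01 = 8f
byte 6: 76 xor 02 = 74
byte 7: d3 xor 41 = 92
byte 8: 04 xor 12 = 16
byte 9: 95 xor 28 = bd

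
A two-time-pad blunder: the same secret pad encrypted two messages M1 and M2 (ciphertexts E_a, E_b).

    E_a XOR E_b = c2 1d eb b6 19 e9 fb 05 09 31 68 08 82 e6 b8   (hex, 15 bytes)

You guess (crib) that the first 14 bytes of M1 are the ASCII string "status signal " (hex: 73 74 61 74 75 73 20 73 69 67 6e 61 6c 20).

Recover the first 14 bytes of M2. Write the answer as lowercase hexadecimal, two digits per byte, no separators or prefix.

b1698ac26c9adb7660560669eec6

Since E_a ⊕ E_b = M1 ⊕ M2, XORing with the guessed M1 bytes yields the corresponding M2 bytes: M2 = (E_a ⊕ E_b) ⊕ M1.
11000010 xor 01110011 = 10110001
00011101 xor 01110100 = 01101001
11101011 xor 01100001 = 10001010
10110110 xor 01110100 = 11000010
00011001 xor 01110101 = 01101100
11101001 xor 01110011 = 10011010
11111011 xor 00100000 = 11011011
00000101 xor 01110011 = 01110110
00001001 xor 01101001 = 01100000
00110001 xor 01100111 = 01010110
01101000 xor 01101110 = 00000110
00001000 xor 01100001 = 01101001
10000010 xor 01101100 = 11101110
11100110 xor 00100000 = 11000110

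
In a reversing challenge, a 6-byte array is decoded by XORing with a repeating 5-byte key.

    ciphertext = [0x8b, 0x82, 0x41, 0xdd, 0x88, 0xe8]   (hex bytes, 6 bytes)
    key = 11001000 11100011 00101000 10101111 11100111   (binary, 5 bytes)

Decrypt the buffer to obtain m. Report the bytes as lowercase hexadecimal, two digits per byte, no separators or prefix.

The 5-byte key repeats, so the effective keystream is c8 e3 28 af e7 c8.
byte 0: 8b ⊕ c8 = 43
byte 1: 82 ⊕ e3 = 61
byte 2: 41 ⊕ 28 = 69
byte 3: dd ⊕ af = 72
byte 4: 88 ⊕ e7 = 6f
byte 5: e8 ⊕ c8 = 20

436169726f20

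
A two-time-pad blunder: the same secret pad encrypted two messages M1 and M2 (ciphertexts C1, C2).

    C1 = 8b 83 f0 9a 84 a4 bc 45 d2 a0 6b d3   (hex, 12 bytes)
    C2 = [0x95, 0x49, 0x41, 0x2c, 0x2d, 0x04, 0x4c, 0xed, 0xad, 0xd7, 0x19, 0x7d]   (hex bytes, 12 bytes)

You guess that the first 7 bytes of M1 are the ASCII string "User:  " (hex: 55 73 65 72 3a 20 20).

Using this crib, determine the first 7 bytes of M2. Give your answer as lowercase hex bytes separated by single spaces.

First, C1 ⊕ C2 = (M1 ⊕ K) ⊕ (M2 ⊕ K) = M1 ⊕ M2, so the key drops out. Then M2 = (M1 ⊕ M2) ⊕ M1 over the first 7 bytes.
byte 0: (8b XOR 95) XOR 55 = 1e XOR 55 = 4b
byte 1: (83 XOR 49) XOR 73 = ca XOR 73 = b9
byte 2: (f0 XOR 41) XOR 65 = b1 XOR 65 = d4
byte 3: (9a XOR 2c) XOR 72 = b6 XOR 72 = c4
byte 4: (84 XOR 2d) XOR 3a = a9 XOR 3a = 93
byte 5: (a4 XOR 04) XOR 20 = a0 XOR 20 = 80
byte 6: (bc XOR 4c) XOR 20 = f0 XOR 20 = d0

4b b9 d4 c4 93 80 d0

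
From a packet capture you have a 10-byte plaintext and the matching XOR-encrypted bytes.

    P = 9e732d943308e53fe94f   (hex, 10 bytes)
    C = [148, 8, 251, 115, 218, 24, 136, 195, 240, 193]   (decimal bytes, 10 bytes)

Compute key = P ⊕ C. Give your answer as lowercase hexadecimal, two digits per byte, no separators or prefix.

Since C = P ⊕ key, XORing both sides with P gives key = P ⊕ C.
10011110 XOR 10010100 = 00001010
01110011 XOR 00001000 = 01111011
00101101 XOR 11111011 = 11010110
10010100 XOR 01110011 = 11100111
00110011 XOR 11011010 = 11101001
00001000 XOR 00011000 = 00010000
11100101 XOR 10001000 = 01101101
00111111 XOR 11000011 = 11111100
11101001 XOR 11110000 = 00011001
01001111 XOR 11000001 = 10001110

0a7bd6e7e9106dfc198e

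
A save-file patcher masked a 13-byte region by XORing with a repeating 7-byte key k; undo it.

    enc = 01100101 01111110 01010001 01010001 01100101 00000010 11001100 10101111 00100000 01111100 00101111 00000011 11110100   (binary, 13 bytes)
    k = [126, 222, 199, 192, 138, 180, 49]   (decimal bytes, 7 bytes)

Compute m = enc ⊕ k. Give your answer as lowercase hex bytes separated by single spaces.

1b a0 96 91 ef b6 fd d1 fe bb ef 89 40

The 7-byte key repeats, so the effective keystream is 7e de c7 c0 8a b4 31 7e de c7 c0 8a b4.
byte 0: 01100101 xor 01111110 = 00011011
byte 1: 01111110 xor 11011110 = 10100000
byte 2: 01010001 xor 11000111 = 10010110
byte 3: 01010001 xor 11000000 = 10010001
byte 4: 01100101 xor 10001010 = 11101111
byte 5: 00000010 xor 10110100 = 10110110
byte 6: 11001100 xor 00110001 = 11111101
byte 7: 10101111 xor 01111110 = 11010001
byte 8: 00100000 xor 11011110 = 11111110
byte 9: 01111100 xor 11000111 = 10111011
byte 10: 00101111 xor 11000000 = 11101111
byte 11: 00000011 xor 10001010 = 10001001
byte 12: 11110100 xor 10110100 = 01000000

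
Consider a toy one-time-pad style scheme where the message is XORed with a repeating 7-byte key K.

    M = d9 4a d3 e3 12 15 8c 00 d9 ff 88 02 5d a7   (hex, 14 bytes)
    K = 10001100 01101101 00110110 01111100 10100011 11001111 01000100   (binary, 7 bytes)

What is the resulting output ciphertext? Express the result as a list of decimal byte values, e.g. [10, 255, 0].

[85, 39, 229, 159, 177, 218, 200, 140, 180, 201, 244, 161, 146, 227]

The 7-byte key repeats, so the effective keystream is 8c 6d 36 7c a3 cf 44 8c 6d 36 7c a3 cf 44.
byte 0: d9 ⊕ 8c = 55
byte 1: 4a ⊕ 6d = 27
byte 2: d3 ⊕ 36 = e5
byte 3: e3 ⊕ 7c = 9f
byte 4: 12 ⊕ a3 = b1
byte 5: 15 ⊕ cf = da
byte 6: 8c ⊕ 44 = c8
byte 7: 00 ⊕ 8c = 8c
byte 8: d9 ⊕ 6d = b4
byte 9: ff ⊕ 36 = c9
byte 10: 88 ⊕ 7c = f4
byte 11: 02 ⊕ a3 = a1
byte 12: 5d ⊕ cf = 92
byte 13: a7 ⊕ 44 = e3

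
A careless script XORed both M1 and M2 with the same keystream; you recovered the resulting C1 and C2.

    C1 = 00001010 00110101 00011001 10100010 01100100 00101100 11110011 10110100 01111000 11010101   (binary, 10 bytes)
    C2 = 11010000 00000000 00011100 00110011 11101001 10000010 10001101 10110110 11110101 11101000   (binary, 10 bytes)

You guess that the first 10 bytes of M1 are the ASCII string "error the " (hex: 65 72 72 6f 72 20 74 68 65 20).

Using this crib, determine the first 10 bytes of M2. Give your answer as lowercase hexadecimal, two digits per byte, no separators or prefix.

First, C1 ⊕ C2 = (M1 ⊕ K) ⊕ (M2 ⊕ K) = M1 ⊕ M2, so the key drops out. Then M2 = (M1 ⊕ M2) ⊕ M1 over the first 10 bytes.
byte 0: (0a ⊕ d0) ⊕ 65 = da ⊕ 65 = bf
byte 1: (35 ⊕ 00) ⊕ 72 = 35 ⊕ 72 = 47
byte 2: (19 ⊕ 1c) ⊕ 72 = 05 ⊕ 72 = 77
byte 3: (a2 ⊕ 33) ⊕ 6f = 91 ⊕ 6f = fe
byte 4: (64 ⊕ e9) ⊕ 72 = 8d ⊕ 72 = ff
byte 5: (2c ⊕ 82) ⊕ 20 = ae ⊕ 20 = 8e
byte 6: (f3 ⊕ 8d) ⊕ 74 = 7e ⊕ 74 = 0a
byte 7: (b4 ⊕ b6) ⊕ 68 = 02 ⊕ 68 = 6a
byte 8: (78 ⊕ f5) ⊕ 65 = 8d ⊕ 65 = e8
byte 9: (d5 ⊕ e8) ⊕ 20 = 3d ⊕ 20 = 1d

bf4777feff8e0a6ae81d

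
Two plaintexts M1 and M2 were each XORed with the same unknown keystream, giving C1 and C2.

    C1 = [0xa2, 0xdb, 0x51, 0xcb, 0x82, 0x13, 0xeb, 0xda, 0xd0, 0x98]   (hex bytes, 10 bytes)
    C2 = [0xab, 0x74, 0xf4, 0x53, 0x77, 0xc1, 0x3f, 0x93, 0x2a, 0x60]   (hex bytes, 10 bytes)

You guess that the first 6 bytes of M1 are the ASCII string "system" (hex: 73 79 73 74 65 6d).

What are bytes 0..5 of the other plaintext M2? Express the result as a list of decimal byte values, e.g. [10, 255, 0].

First, C1 ⊕ C2 = (M1 ⊕ K) ⊕ (M2 ⊕ K) = M1 ⊕ M2, so the key drops out. Then M2 = (M1 ⊕ M2) ⊕ M1 over the first 6 bytes.
byte 0: (a2 XOR ab) XOR 73 = 09 XOR 73 = 7a
byte 1: (db XOR 74) XOR 79 = af XOR 79 = d6
byte 2: (51 XOR f4) XOR 73 = a5 XOR 73 = d6
byte 3: (cb XOR 53) XOR 74 = 98 XOR 74 = ec
byte 4: (82 XOR 77) XOR 65 = f5 XOR 65 = 90
byte 5: (13 XOR c1) XOR 6d = d2 XOR 6d = bf

[122, 214, 214, 236, 144, 191]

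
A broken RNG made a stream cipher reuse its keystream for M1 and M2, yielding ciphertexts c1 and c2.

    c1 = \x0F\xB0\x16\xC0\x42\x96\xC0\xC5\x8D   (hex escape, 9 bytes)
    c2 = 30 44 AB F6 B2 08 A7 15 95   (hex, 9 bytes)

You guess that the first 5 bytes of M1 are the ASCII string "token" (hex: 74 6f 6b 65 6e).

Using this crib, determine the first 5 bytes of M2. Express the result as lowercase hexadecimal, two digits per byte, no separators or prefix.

4b9bd6539e

First, c1 ⊕ c2 = (M1 ⊕ K) ⊕ (M2 ⊕ K) = M1 ⊕ M2, so the key drops out. Then M2 = (M1 ⊕ M2) ⊕ M1 over the first 5 bytes.
byte 0: (0f xor 30) xor 74 = 3f xor 74 = 4b
byte 1: (b0 xor 44) xor 6f = f4 xor 6f = 9b
byte 2: (16 xor ab) xor 6b = bd xor 6b = d6
byte 3: (c0 xor f6) xor 65 = 36 xor 65 = 53
byte 4: (42 xor b2) xor 6e = f0 xor 6e = 9e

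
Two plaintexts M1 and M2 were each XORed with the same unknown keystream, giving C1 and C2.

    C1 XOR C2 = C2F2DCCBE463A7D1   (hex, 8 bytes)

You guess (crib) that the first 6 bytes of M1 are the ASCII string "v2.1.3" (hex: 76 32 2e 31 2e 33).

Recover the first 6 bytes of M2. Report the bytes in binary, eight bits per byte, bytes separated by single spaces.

Since C1 ⊕ C2 = M1 ⊕ M2, XORing with the guessed M1 bytes yields the corresponding M2 bytes: M2 = (C1 ⊕ C2) ⊕ M1.
c2 ^ 76 = b4
f2 ^ 32 = c0
dc ^ 2e = f2
cb ^ 31 = fa
e4 ^ 2e = ca
63 ^ 33 = 50

10110100 11000000 11110010 11111010 11001010 01010000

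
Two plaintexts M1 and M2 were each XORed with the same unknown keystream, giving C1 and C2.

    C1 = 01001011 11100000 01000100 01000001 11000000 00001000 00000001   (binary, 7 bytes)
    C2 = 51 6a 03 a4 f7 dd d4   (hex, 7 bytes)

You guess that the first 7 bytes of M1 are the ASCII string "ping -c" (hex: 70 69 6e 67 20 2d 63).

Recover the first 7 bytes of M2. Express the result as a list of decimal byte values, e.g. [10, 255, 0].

[106, 227, 41, 130, 23, 248, 182]

First, C1 ⊕ C2 = (M1 ⊕ K) ⊕ (M2 ⊕ K) = M1 ⊕ M2, so the key drops out. Then M2 = (M1 ⊕ M2) ⊕ M1 over the first 7 bytes.
byte 0: (4b xor 51) xor 70 = 1a xor 70 = 6a
byte 1: (e0 xor 6a) xor 69 = 8a xor 69 = e3
byte 2: (44 xor 03) xor 6e = 47 xor 6e = 29
byte 3: (41 xor a4) xor 67 = e5 xor 67 = 82
byte 4: (c0 xor f7) xor 20 = 37 xor 20 = 17
byte 5: (08 xor dd) xor 2d = d5 xor 2d = f8
byte 6: (01 xor d4) xor 63 = d5 xor 63 = b6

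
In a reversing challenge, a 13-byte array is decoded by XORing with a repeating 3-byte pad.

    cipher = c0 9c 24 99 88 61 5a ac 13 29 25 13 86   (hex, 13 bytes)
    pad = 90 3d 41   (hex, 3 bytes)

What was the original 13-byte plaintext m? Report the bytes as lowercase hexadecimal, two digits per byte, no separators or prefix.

The 3-byte key repeats, so the effective keystream is 90 3d 41 90 3d 41 90 3d 41 90 3d 41 90.
byte 0: c0 ^ 90 = 50
byte 1: 9c ^ 3d = a1
byte 2: 24 ^ 41 = 65
byte 3: 99 ^ 90 = 09
byte 4: 88 ^ 3d = b5
byte 5: 61 ^ 41 = 20
byte 6: 5a ^ 90 = ca
byte 7: ac ^ 3d = 91
byte 8: 13 ^ 41 = 52
byte 9: 29 ^ 90 = b9
byte 10: 25 ^ 3d = 18
byte 11: 13 ^ 41 = 52
byte 12: 86 ^ 90 = 16

50a16509b520ca9152b9185216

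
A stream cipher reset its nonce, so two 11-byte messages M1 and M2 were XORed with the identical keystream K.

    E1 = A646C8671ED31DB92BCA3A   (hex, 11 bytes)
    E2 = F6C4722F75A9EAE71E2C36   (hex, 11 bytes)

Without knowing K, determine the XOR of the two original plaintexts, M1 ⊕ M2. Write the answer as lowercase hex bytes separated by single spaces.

E1 ⊕ E2 = (M1 ⊕ K) ⊕ (M2 ⊕ K) = M1 ⊕ M2 — the shared key cancels under XOR.
a6 ⊕ f6 = 50
46 ⊕ c4 = 82
c8 ⊕ 72 = ba
67 ⊕ 2f = 48
1e ⊕ 75 = 6b
d3 ⊕ a9 = 7a
1d ⊕ ea = f7
b9 ⊕ e7 = 5e
2b ⊕ 1e = 35
ca ⊕ 2c = e6
3a ⊕ 36 = 0c

50 82 ba 48 6b 7a f7 5e 35 e6 0c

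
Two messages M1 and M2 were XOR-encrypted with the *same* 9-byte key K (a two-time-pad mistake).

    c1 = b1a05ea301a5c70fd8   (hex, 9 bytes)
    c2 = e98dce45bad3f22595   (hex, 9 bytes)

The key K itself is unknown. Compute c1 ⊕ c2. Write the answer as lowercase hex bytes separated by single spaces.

58 2d 90 e6 bb 76 35 2a 4d

c1 ⊕ c2 = (M1 ⊕ K) ⊕ (M2 ⊕ K) = M1 ⊕ M2 — the shared key cancels under XOR.
b1 ⊕ e9 = 58
a0 ⊕ 8d = 2d
5e ⊕ ce = 90
a3 ⊕ 45 = e6
01 ⊕ ba = bb
a5 ⊕ d3 = 76
c7 ⊕ f2 = 35
0f ⊕ 25 = 2a
d8 ⊕ 95 = 4d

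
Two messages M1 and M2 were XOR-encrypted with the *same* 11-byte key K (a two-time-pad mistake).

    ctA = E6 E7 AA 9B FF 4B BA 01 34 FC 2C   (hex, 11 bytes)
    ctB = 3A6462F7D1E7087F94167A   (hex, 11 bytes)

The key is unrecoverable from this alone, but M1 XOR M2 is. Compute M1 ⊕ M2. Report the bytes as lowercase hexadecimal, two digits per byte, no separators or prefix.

dc83c86c2eacb27ea0ea56

ctA ⊕ ctB = (M1 ⊕ K) ⊕ (M2 ⊕ K) = M1 ⊕ M2 — the shared key cancels under XOR.
e6 XOR 3a = dc
e7 XOR 64 = 83
aa XOR 62 = c8
9b XOR f7 = 6c
ff XOR d1 = 2e
4b XOR e7 = ac
ba XOR 08 = b2
01 XOR 7f = 7e
34 XOR 94 = a0
fc XOR 16 = ea
2c XOR 7a = 56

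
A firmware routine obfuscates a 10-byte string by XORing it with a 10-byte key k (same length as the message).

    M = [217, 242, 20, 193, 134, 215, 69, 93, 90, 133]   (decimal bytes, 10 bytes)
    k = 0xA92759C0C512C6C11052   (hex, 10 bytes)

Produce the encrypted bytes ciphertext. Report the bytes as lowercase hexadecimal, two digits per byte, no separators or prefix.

70d54d0143c5839c4ad7

XOR is its own inverse, so applying the key byte-wise gives the result directly.
d9 XOR a9 = 70
f2 XOR 27 = d5
14 XOR 59 = 4d
c1 XOR c0 = 01
86 XOR c5 = 43
d7 XOR 12 = c5
45 XOR c6 = 83
5d XOR c1 = 9c
5a XOR 10 = 4a
85 XOR 52 = d7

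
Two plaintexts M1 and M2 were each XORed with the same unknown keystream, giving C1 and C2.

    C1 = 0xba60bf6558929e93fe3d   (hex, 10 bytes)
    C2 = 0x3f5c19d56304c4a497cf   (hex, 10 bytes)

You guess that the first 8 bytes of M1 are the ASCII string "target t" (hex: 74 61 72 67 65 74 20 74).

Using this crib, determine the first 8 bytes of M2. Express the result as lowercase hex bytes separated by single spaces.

First, C1 ⊕ C2 = (M1 ⊕ K) ⊕ (M2 ⊕ K) = M1 ⊕ M2, so the key drops out. Then M2 = (M1 ⊕ M2) ⊕ M1 over the first 8 bytes.
byte 0: (ba ⊕ 3f) ⊕ 74 = 85 ⊕ 74 = f1
byte 1: (60 ⊕ 5c) ⊕ 61 = 3c ⊕ 61 = 5d
byte 2: (bf ⊕ 19) ⊕ 72 = a6 ⊕ 72 = d4
byte 3: (65 ⊕ d5) ⊕ 67 = b0 ⊕ 67 = d7
byte 4: (58 ⊕ 63) ⊕ 65 = 3b ⊕ 65 = 5e
byte 5: (92 ⊕ 04) ⊕ 74 = 96 ⊕ 74 = e2
byte 6: (9e ⊕ c4) ⊕ 20 = 5a ⊕ 20 = 7a
byte 7: (93 ⊕ a4) ⊕ 74 = 37 ⊕ 74 = 43

f1 5d d4 d7 5e e2 7a 43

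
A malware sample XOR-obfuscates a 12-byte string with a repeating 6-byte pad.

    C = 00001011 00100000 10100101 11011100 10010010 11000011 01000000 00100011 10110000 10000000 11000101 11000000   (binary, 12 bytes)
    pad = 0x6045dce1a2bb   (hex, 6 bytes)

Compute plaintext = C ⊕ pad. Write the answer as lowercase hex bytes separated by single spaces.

The 6-byte key repeats, so the effective keystream is 60 45 dc e1 a2 bb 60 45 dc e1 a2 bb.
byte 0: 0b ⊕ 60 = 6b
byte 1: 20 ⊕ 45 = 65
byte 2: a5 ⊕ dc = 79
byte 3: dc ⊕ e1 = 3d
byte 4: 92 ⊕ a2 = 30
byte 5: c3 ⊕ bb = 78
byte 6: 40 ⊕ 60 = 20
byte 7: 23 ⊕ 45 = 66
byte 8: b0 ⊕ dc = 6c
byte 9: 80 ⊕ e1 = 61
byte 10: c5 ⊕ a2 = 67
byte 11: c0 ⊕ bb = 7b

6b 65 79 3d 30 78 20 66 6c 61 67 7b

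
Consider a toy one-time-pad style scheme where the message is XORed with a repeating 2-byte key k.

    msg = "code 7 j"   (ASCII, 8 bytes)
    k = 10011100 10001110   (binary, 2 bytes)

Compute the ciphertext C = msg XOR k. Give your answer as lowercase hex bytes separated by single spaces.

The 2-byte key repeats, so the effective keystream is 9c 8e 9c 8e 9c 8e 9c 8e.
byte 0: 63 ⊕ 9c = ff
byte 1: 6f ⊕ 8e = e1
byte 2: 64 ⊕ 9c = f8
byte 3: 65 ⊕ 8e = eb
byte 4: 20 ⊕ 9c = bc
byte 5: 37 ⊕ 8e = b9
byte 6: 20 ⊕ 9c = bc
byte 7: 6a ⊕ 8e = e4

ff e1 f8 eb bc b9 bc e4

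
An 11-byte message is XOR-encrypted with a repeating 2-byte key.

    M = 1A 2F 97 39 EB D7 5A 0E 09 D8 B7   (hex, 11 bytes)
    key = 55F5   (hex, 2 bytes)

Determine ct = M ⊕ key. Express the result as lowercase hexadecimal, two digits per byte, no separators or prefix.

4fdac2ccbe220ffb5c2de2

The 2-byte key repeats, so the effective keystream is 55 f5 55 f5 55 f5 55 f5 55 f5 55.
byte 0: 1a ^ 55 = 4f
byte 1: 2f ^ f5 = da
byte 2: 97 ^ 55 = c2
byte 3: 39 ^ f5 = cc
byte 4: eb ^ 55 = be
byte 5: d7 ^ f5 = 22
byte 6: 5a ^ 55 = 0f
byte 7: 0e ^ f5 = fb
byte 8: 09 ^ 55 = 5c
byte 9: d8 ^ f5 = 2d
byte 10: b7 ^ 55 = e2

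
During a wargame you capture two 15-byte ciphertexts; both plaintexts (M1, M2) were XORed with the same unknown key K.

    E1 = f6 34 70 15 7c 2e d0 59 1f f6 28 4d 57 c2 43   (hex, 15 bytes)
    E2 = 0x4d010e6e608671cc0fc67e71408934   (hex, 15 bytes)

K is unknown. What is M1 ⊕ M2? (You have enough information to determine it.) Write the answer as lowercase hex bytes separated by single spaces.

bb 35 7e 7b 1c a8 a1 95 10 30 56 3c 17 4b 77

E1 ⊕ E2 = (M1 ⊕ K) ⊕ (M2 ⊕ K) = M1 ⊕ M2 — the shared key cancels under XOR.
f6 ^ 4d = bb
34 ^ 01 = 35
70 ^ 0e = 7e
15 ^ 6e = 7b
7c ^ 60 = 1c
2e ^ 86 = a8
d0 ^ 71 = a1
59 ^ cc = 95
1f ^ 0f = 10
f6 ^ c6 = 30
28 ^ 7e = 56
4d ^ 71 = 3c
57 ^ 40 = 17
c2 ^ 89 = 4b
43 ^ 34 = 77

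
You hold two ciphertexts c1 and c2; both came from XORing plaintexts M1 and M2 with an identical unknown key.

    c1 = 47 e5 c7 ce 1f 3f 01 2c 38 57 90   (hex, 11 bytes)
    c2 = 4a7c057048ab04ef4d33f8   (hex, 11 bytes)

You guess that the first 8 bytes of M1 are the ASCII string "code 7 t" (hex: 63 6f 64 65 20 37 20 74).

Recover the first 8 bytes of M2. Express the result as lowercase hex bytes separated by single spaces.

First, c1 ⊕ c2 = (M1 ⊕ K) ⊕ (M2 ⊕ K) = M1 ⊕ M2, so the key drops out. Then M2 = (M1 ⊕ M2) ⊕ M1 over the first 8 bytes.
byte 0: (47 ⊕ 4a) ⊕ 63 = 0d ⊕ 63 = 6e
byte 1: (e5 ⊕ 7c) ⊕ 6f = 99 ⊕ 6f = f6
byte 2: (c7 ⊕ 05) ⊕ 64 = c2 ⊕ 64 = a6
byte 3: (ce ⊕ 70) ⊕ 65 = be ⊕ 65 = db
byte 4: (1f ⊕ 48) ⊕ 20 = 57 ⊕ 20 = 77
byte 5: (3f ⊕ ab) ⊕ 37 = 94 ⊕ 37 = a3
byte 6: (01 ⊕ 04) ⊕ 20 = 05 ⊕ 20 = 25
byte 7: (2c ⊕ ef) ⊕ 74 = c3 ⊕ 74 = b7

6e f6 a6 db 77 a3 25 b7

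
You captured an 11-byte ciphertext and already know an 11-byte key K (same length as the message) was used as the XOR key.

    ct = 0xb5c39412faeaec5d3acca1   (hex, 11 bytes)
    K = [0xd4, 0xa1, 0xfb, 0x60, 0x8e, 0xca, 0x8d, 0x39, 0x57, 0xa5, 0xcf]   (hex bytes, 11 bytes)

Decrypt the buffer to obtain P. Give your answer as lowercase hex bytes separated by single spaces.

61 62 6f 72 74 20 61 64 6d 69 6e

XOR is its own inverse, so applying the key byte-wise gives the result directly.
b5 XOR d4 = 61
c3 XOR a1 = 62
94 XOR fb = 6f
12 XOR 60 = 72
fa XOR 8e = 74
ea XOR ca = 20
ec XOR 8d = 61
5d XOR 39 = 64
3a XOR 57 = 6d
cc XOR a5 = 69
a1 XOR cf = 6e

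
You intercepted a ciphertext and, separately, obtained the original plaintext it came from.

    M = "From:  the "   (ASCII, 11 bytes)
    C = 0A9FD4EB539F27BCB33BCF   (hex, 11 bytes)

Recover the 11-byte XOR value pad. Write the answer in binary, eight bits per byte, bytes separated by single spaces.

01001100 11101101 10111011 10000110 01101001 10111111 00000111 11001000 11011011 01011110 11101111

Since C = M ⊕ pad, XORing both sides with M gives pad = M ⊕ C.
46 ⊕ 0a = 4c
72 ⊕ 9f = ed
6f ⊕ d4 = bb
6d ⊕ eb = 86
3a ⊕ 53 = 69
20 ⊕ 9f = bf
20 ⊕ 27 = 07
74 ⊕ bc = c8
68 ⊕ b3 = db
65 ⊕ 3b = 5e
20 ⊕ cf = ef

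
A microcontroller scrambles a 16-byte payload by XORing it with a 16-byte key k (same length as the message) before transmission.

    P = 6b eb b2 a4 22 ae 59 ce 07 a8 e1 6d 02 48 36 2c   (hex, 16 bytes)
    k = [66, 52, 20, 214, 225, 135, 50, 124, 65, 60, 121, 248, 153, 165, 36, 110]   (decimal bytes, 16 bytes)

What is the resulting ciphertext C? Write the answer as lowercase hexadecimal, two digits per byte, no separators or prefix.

29dfa672c3296bb2469498959bed1242

XOR is its own inverse, so applying the key byte-wise gives the result directly.
6b xor 42 = 29
eb xor 34 = df
b2 xor 14 = a6
a4 xor d6 = 72
22 xor e1 = c3
ae xor 87 = 29
59 xor 32 = 6b
ce xor 7c = b2
07 xor 41 = 46
a8 xor 3c = 94
e1 xor 79 = 98
6d xor f8 = 95
02 xor 99 = 9b
48 xor a5 = ed
36 xor 24 = 12
2c xor 6e = 42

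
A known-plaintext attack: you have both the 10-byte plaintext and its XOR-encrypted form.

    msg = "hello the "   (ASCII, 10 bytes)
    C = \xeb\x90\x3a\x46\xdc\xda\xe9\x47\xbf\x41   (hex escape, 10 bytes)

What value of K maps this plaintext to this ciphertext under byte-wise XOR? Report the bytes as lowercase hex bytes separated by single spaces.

83 f5 56 2a b3 fa 9d 2f da 61

Since C = msg ⊕ K, XORing both sides with msg gives K = msg ⊕ C.
01101000 ⊕ 11101011 = 10000011
01100101 ⊕ 10010000 = 11110101
01101100 ⊕ 00111010 = 01010110
01101100 ⊕ 01000110 = 00101010
01101111 ⊕ 11011100 = 10110011
00100000 ⊕ 11011010 = 11111010
01110100 ⊕ 11101001 = 10011101
01101000 ⊕ 01000111 = 00101111
01100101 ⊕ 10111111 = 11011010
00100000 ⊕ 01000001 = 01100001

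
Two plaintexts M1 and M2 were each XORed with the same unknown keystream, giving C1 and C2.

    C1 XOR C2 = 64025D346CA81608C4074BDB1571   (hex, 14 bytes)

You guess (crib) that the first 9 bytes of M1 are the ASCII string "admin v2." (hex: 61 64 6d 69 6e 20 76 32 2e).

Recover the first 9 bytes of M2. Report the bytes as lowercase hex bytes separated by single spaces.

05 66 30 5d 02 88 60 3a ea

Since C1 ⊕ C2 = M1 ⊕ M2, XORing with the guessed M1 bytes yields the corresponding M2 bytes: M2 = (C1 ⊕ C2) ⊕ M1.
64 xor 61 = 05
02 xor 64 = 66
5d xor 6d = 30
34 xor 69 = 5d
6c xor 6e = 02
a8 xor 20 = 88
16 xor 76 = 60
08 xor 32 = 3a
c4 xor 2e = ea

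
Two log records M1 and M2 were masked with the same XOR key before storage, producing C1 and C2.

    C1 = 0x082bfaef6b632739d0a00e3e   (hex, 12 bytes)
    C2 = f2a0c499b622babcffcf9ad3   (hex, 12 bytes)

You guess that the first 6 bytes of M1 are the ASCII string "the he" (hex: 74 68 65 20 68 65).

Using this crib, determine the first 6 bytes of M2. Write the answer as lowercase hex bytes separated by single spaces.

First, C1 ⊕ C2 = (M1 ⊕ K) ⊕ (M2 ⊕ K) = M1 ⊕ M2, so the key drops out. Then M2 = (M1 ⊕ M2) ⊕ M1 over the first 6 bytes.
byte 0: (08 XOR f2) XOR 74 = fa XOR 74 = 8e
byte 1: (2b XOR a0) XOR 68 = 8b XOR 68 = e3
byte 2: (fa XOR c4) XOR 65 = 3e XOR 65 = 5b
byte 3: (ef XOR 99) XOR 20 = 76 XOR 20 = 56
byte 4: (6b XOR b6) XOR 68 = dd XOR 68 = b5
byte 5: (63 XOR 22) XOR 65 = 41 XOR 65 = 24

8e e3 5b 56 b5 24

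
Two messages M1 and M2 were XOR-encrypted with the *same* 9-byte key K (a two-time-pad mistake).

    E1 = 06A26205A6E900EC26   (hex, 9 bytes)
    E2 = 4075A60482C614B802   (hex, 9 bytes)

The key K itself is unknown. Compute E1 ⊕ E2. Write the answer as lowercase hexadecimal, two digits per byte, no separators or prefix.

E1 ⊕ E2 = (M1 ⊕ K) ⊕ (M2 ⊕ K) = M1 ⊕ M2 — the shared key cancels under XOR.
06 XOR 40 = 46
a2 XOR 75 = d7
62 XOR a6 = c4
05 XOR 04 = 01
a6 XOR 82 = 24
e9 XOR c6 = 2f
00 XOR 14 = 14
ec XOR b8 = 54
26 XOR 02 = 24

46d7c401242f145424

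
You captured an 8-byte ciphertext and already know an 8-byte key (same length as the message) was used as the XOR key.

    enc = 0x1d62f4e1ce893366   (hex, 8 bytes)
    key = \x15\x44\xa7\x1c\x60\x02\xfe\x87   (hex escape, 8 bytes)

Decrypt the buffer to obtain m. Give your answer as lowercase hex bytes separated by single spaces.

XOR is its own inverse, so applying the key byte-wise gives the result directly.
00011101 XOR 00010101 = 00001000
01100010 XOR 01000100 = 00100110
11110100 XOR 10100111 = 01010011
11100001 XOR 00011100 = 11111101
11001110 XOR 01100000 = 10101110
10001001 XOR 00000010 = 10001011
00110011 XOR 11111110 = 11001101
01100110 XOR 10000111 = 11100001

08 26 53 fd ae 8b cd e1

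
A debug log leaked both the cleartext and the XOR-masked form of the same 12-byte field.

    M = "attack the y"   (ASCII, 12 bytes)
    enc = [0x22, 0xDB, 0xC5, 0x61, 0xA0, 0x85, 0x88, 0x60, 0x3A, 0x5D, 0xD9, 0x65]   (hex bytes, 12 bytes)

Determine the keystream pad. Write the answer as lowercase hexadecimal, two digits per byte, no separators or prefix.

Since enc = M ⊕ pad, XORing both sides with M gives pad = M ⊕ enc.
61 XOR 22 = 43
74 XOR db = af
74 XOR c5 = b1
61 XOR 61 = 00
63 XOR a0 = c3
6b XOR 85 = ee
20 XOR 88 = a8
74 XOR 60 = 14
68 XOR 3a = 52
65 XOR 5d = 38
20 XOR d9 = f9
79 XOR 65 = 1c

43afb100c3eea8145238f91c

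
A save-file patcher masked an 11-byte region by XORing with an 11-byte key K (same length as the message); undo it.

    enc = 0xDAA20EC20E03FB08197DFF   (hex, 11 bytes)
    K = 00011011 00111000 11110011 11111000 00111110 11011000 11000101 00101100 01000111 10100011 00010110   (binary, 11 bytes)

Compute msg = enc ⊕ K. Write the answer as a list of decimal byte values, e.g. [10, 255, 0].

[193, 154, 253, 58, 48, 219, 62, 36, 94, 222, 233]

byte 0: da XOR 1b = c1
byte 1: a2 XOR 38 = 9a
byte 2: 0e XOR f3 = fd
byte 3: c2 XOR f8 = 3a
byte 4: 0e XOR 3e = 30
byte 5: 03 XOR d8 = db
byte 6: fb XOR c5 = 3e
byte 7: 08 XOR 2c = 24
byte 8: 19 XOR 47 = 5e
byte 9: 7d XOR a3 = de
byte 10: ff XOR 16 = e9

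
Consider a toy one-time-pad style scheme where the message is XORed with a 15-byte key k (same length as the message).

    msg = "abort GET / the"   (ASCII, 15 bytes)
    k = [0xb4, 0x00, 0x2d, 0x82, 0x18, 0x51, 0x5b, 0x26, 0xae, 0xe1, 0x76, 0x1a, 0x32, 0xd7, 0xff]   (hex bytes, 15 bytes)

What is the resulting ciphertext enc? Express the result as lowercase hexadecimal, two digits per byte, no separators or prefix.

d56242f06c711c63fac1593a46bf9a

byte 0: 61 ⊕ b4 = d5
byte 1: 62 ⊕ 00 = 62
byte 2: 6f ⊕ 2d = 42
byte 3: 72 ⊕ 82 = f0
byte 4: 74 ⊕ 18 = 6c
byte 5: 20 ⊕ 51 = 71
byte 6: 47 ⊕ 5b = 1c
byte 7: 45 ⊕ 26 = 63
byte 8: 54 ⊕ ae = fa
byte 9: 20 ⊕ e1 = c1
byte 10: 2f ⊕ 76 = 59
byte 11: 20 ⊕ 1a = 3a
byte 12: 74 ⊕ 32 = 46
byte 13: 68 ⊕ d7 = bf
byte 14: 65 ⊕ ff = 9a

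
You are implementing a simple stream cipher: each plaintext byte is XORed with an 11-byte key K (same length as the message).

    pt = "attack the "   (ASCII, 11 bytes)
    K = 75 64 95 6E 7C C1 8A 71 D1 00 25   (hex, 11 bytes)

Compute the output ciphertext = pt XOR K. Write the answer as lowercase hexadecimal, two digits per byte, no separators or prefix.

1410e10f1faaaa05b96505

XOR is its own inverse, so applying the key byte-wise gives the result directly.
byte 0:  97 xor 117 =  20
byte 1: 116 xor 100 =  16
byte 2: 116 xor 149 = 225
byte 3:  97 xor 110 =  15
byte 4:  99 xor 124 =  31
byte 5: 107 xor 193 = 170
byte 6:  32 xor 138 = 170
byte 7: 116 xor 113 =   5
byte 8: 104 xor 209 = 185
byte 9: 101 xor   0 = 101
byte 10:  32 xor  37 =   5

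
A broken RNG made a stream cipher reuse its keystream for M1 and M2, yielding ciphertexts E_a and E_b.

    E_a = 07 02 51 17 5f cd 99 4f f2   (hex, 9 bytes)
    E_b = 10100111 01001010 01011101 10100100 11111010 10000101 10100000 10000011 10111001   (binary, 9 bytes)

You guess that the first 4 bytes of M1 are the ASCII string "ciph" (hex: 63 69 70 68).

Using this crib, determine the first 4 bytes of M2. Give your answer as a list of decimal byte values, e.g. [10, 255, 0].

[195, 33, 124, 219]

First, E_a ⊕ E_b = (M1 ⊕ K) ⊕ (M2 ⊕ K) = M1 ⊕ M2, so the key drops out. Then M2 = (M1 ⊕ M2) ⊕ M1 over the first 4 bytes.
byte 0: (07 xor a7) xor 63 = a0 xor 63 = c3
byte 1: (02 xor 4a) xor 69 = 48 xor 69 = 21
byte 2: (51 xor 5d) xor 70 = 0c xor 70 = 7c
byte 3: (17 xor a4) xor 68 = b3 xor 68 = db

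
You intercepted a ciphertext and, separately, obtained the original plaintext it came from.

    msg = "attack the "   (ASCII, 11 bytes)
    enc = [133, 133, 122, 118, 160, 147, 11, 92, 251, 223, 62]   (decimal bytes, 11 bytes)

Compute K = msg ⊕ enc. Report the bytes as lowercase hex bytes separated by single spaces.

e4 f1 0e 17 c3 f8 2b 28 93 ba 1e

Since enc = msg ⊕ K, XORing both sides with msg gives K = msg ⊕ enc.
61 ^ 85 = e4
74 ^ 85 = f1
74 ^ 7a = 0e
61 ^ 76 = 17
63 ^ a0 = c3
6b ^ 93 = f8
20 ^ 0b = 2b
74 ^ 5c = 28
68 ^ fb = 93
65 ^ df = ba
20 ^ 3e = 1e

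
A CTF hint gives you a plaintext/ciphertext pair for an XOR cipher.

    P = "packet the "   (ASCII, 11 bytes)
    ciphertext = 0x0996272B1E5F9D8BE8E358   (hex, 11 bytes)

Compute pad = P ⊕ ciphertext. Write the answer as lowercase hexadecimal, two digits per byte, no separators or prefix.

79f744407b2bbdff808678

Since ciphertext = P ⊕ pad, XORing both sides with P gives pad = P ⊕ ciphertext.
70 XOR 09 = 79
61 XOR 96 = f7
63 XOR 27 = 44
6b XOR 2b = 40
65 XOR 1e = 7b
74 XOR 5f = 2b
20 XOR 9d = bd
74 XOR 8b = ff
68 XOR e8 = 80
65 XOR e3 = 86
20 XOR 58 = 78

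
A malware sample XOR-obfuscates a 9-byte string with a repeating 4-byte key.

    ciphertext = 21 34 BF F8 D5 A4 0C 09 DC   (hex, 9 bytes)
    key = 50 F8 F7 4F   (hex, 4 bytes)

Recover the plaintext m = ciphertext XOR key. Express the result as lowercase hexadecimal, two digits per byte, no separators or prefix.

The 4-byte key repeats, so the effective keystream is 50 f8 f7 4f 50 f8 f7 4f 50.
byte 0: 21 XOR 50 = 71
byte 1: 34 XOR f8 = cc
byte 2: bf XOR f7 = 48
byte 3: f8 XOR 4f = b7
byte 4: d5 XOR 50 = 85
byte 5: a4 XOR f8 = 5c
byte 6: 0c XOR f7 = fb
byte 7: 09 XOR 4f = 46
byte 8: dc XOR 50 = 8c

71cc48b7855cfb468c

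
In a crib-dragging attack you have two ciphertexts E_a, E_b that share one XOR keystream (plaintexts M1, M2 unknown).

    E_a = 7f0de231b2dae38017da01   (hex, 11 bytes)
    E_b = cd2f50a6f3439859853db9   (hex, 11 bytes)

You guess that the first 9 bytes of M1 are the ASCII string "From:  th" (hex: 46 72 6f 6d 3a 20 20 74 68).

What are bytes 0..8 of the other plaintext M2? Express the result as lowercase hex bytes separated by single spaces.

First, E_a ⊕ E_b = (M1 ⊕ K) ⊕ (M2 ⊕ K) = M1 ⊕ M2, so the key drops out. Then M2 = (M1 ⊕ M2) ⊕ M1 over the first 9 bytes.
byte 0: (7f ⊕ cd) ⊕ 46 = b2 ⊕ 46 = f4
byte 1: (0d ⊕ 2f) ⊕ 72 = 22 ⊕ 72 = 50
byte 2: (e2 ⊕ 50) ⊕ 6f = b2 ⊕ 6f = dd
byte 3: (31 ⊕ a6) ⊕ 6d = 97 ⊕ 6d = fa
byte 4: (b2 ⊕ f3) ⊕ 3a = 41 ⊕ 3a = 7b
byte 5: (da ⊕ 43) ⊕ 20 = 99 ⊕ 20 = b9
byte 6: (e3 ⊕ 98) ⊕ 20 = 7b ⊕ 20 = 5b
byte 7: (80 ⊕ 59) ⊕ 74 = d9 ⊕ 74 = ad
byte 8: (17 ⊕ 85) ⊕ 68 = 92 ⊕ 68 = fa

f4 50 dd fa 7b b9 5b ad fa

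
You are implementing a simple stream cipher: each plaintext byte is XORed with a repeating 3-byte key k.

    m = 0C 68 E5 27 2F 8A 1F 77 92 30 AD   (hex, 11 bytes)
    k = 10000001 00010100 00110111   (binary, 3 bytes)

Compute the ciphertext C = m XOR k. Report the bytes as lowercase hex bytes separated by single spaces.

8d 7c d2 a6 3b bd 9e 63 a5 b1 b9

The 3-byte key repeats, so the effective keystream is 81 14 37 81 14 37 81 14 37 81 14.
byte 0: 0c XOR 81 = 8d
byte 1: 68 XOR 14 = 7c
byte 2: e5 XOR 37 = d2
byte 3: 27 XOR 81 = a6
byte 4: 2f XOR 14 = 3b
byte 5: 8a XOR 37 = bd
byte 6: 1f XOR 81 = 9e
byte 7: 77 XOR 14 = 63
byte 8: 92 XOR 37 = a5
byte 9: 30 XOR 81 = b1
byte 10: ad XOR 14 = b9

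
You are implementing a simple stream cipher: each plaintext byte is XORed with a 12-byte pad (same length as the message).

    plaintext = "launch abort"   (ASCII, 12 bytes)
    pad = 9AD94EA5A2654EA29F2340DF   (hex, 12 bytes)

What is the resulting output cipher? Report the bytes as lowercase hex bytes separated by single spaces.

f6 b8 3b cb c1 0d 6e c3 fd 4c 32 ab

XOR is its own inverse, so applying the key byte-wise gives the result directly.
6c XOR 9a = f6
61 XOR d9 = b8
75 XOR 4e = 3b
6e XOR a5 = cb
63 XOR a2 = c1
68 XOR 65 = 0d
20 XOR 4e = 6e
61 XOR a2 = c3
62 XOR 9f = fd
6f XOR 23 = 4c
72 XOR 40 = 32
74 XOR df = ab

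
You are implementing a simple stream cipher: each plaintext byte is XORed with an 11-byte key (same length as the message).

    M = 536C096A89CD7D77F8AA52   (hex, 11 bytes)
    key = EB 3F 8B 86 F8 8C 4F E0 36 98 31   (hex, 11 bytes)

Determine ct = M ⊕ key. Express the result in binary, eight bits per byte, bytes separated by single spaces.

XOR is its own inverse, so applying the key byte-wise gives the result directly.
byte 0: 53 xor eb = b8
byte 1: 6c xor 3f = 53
byte 2: 09 xor 8b = 82
byte 3: 6a xor 86 = ec
byte 4: 89 xor f8 = 71
byte 5: cd xor 8c = 41
byte 6: 7d xor 4f = 32
byte 7: 77 xor e0 = 97
byte 8: f8 xor 36 = ce
byte 9: aa xor 98 = 32
byte 10: 52 xor 31 = 63

10111000 01010011 10000010 11101100 01110001 01000001 00110010 10010111 11001110 00110010 01100011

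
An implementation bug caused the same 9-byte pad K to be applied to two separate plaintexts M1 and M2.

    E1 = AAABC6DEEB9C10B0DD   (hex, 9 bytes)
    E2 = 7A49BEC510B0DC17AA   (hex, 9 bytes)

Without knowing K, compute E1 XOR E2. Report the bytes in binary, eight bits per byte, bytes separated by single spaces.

11010000 11100010 01111000 00011011 11111011 00101100 11001100 10100111 01110111

E1 ⊕ E2 = (M1 ⊕ K) ⊕ (M2 ⊕ K) = M1 ⊕ M2 — the shared key cancels under XOR.
byte 0: 10101010 ^ 01111010 = 11010000
byte 1: 10101011 ^ 01001001 = 11100010
byte 2: 11000110 ^ 10111110 = 01111000
byte 3: 11011110 ^ 11000101 = 00011011
byte 4: 11101011 ^ 00010000 = 11111011
byte 5: 10011100 ^ 10110000 = 00101100
byte 6: 00010000 ^ 11011100 = 11001100
byte 7: 10110000 ^ 00010111 = 10100111
byte 8: 11011101 ^ 10101010 = 01110111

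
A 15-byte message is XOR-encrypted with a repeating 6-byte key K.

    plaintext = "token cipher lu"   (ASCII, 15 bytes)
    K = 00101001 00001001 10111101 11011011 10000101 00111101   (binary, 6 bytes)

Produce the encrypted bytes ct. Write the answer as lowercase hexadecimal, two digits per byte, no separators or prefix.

The 6-byte key repeats, so the effective keystream is 29 09 bd db 85 3d 29 09 bd db 85 3d 29 09 bd.
byte 0: 116 XOR  41 =  93
byte 1: 111 XOR   9 = 102
byte 2: 107 XOR 189 = 214
byte 3: 101 XOR 219 = 190
byte 4: 110 XOR 133 = 235
byte 5:  32 XOR  61 =  29
byte 6:  99 XOR  41 =  74
byte 7: 105 XOR   9 =  96
byte 8: 112 XOR 189 = 205
byte 9: 104 XOR 219 = 179
byte 10: 101 XOR 133 = 224
byte 11: 114 XOR  61 =  79
byte 12:  32 XOR  41 =   9
byte 13: 108 XOR   9 = 101
byte 14: 117 XOR 189 = 200

5d66d6beeb1d4a60cdb3e04f0965c8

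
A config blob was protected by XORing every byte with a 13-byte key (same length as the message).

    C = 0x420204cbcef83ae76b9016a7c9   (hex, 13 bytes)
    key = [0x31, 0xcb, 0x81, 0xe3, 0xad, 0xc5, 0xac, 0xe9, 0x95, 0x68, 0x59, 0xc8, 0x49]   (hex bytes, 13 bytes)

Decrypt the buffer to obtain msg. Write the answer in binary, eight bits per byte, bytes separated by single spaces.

XOR is its own inverse, so applying the key byte-wise gives the result directly.
byte 0: 42 ^ 31 = 73
byte 1: 02 ^ cb = c9
byte 2: 04 ^ 81 = 85
byte 3: cb ^ e3 = 28
byte 4: ce ^ ad = 63
byte 5: f8 ^ c5 = 3d
byte 6: 3a ^ ac = 96
byte 7: e7 ^ e9 = 0e
byte 8: 6b ^ 95 = fe
byte 9: 90 ^ 68 = f8
byte 10: 16 ^ 59 = 4f
byte 11: a7 ^ c8 = 6f
byte 12: c9 ^ 49 = 80

01110011 11001001 10000101 00101000 01100011 00111101 10010110 00001110 11111110 11111000 01001111 01101111 10000000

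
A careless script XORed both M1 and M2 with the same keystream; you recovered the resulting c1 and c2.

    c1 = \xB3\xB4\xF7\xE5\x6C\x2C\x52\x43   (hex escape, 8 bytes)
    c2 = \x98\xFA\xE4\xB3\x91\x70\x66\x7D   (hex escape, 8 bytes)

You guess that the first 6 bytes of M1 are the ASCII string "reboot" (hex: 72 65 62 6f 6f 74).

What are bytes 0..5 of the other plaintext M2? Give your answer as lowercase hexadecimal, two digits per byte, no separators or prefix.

592b71399228

First, c1 ⊕ c2 = (M1 ⊕ K) ⊕ (M2 ⊕ K) = M1 ⊕ M2, so the key drops out. Then M2 = (M1 ⊕ M2) ⊕ M1 over the first 6 bytes.
byte 0: (b3 ^ 98) ^ 72 = 2b ^ 72 = 59
byte 1: (b4 ^ fa) ^ 65 = 4e ^ 65 = 2b
byte 2: (f7 ^ e4) ^ 62 = 13 ^ 62 = 71
byte 3: (e5 ^ b3) ^ 6f = 56 ^ 6f = 39
byte 4: (6c ^ 91) ^ 6f = fd ^ 6f = 92
byte 5: (2c ^ 70) ^ 74 = 5c ^ 74 = 28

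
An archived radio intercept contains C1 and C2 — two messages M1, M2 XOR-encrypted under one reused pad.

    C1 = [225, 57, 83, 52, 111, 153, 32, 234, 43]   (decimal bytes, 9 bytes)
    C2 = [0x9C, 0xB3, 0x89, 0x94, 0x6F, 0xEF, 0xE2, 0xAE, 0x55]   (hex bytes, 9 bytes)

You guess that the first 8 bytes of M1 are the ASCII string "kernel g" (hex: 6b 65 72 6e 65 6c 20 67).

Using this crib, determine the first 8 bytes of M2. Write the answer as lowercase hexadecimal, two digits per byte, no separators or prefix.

First, C1 ⊕ C2 = (M1 ⊕ K) ⊕ (M2 ⊕ K) = M1 ⊕ M2, so the key drops out. Then M2 = (M1 ⊕ M2) ⊕ M1 over the first 8 bytes.
byte 0: (e1 xor 9c) xor 6b = 7d xor 6b = 16
byte 1: (39 xor b3) xor 65 = 8a xor 65 = ef
byte 2: (53 xor 89) xor 72 = da xor 72 = a8
byte 3: (34 xor 94) xor 6e = a0 xor 6e = ce
byte 4: (6f xor 6f) xor 65 = 00 xor 65 = 65
byte 5: (99 xor ef) xor 6c = 76 xor 6c = 1a
byte 6: (20 xor e2) xor 20 = c2 xor 20 = e2
byte 7: (ea xor ae) xor 67 = 44 xor 67 = 23

16efa8ce651ae223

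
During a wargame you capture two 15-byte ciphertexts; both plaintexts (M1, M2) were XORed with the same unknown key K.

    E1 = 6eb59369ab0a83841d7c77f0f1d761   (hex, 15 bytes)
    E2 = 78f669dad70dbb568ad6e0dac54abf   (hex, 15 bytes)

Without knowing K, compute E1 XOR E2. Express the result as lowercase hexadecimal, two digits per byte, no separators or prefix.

E1 ⊕ E2 = (M1 ⊕ K) ⊕ (M2 ⊕ K) = M1 ⊕ M2 — the shared key cancels under XOR.
110 ^ 120 =  22
181 ^ 246 =  67
147 ^ 105 = 250
105 ^ 218 = 179
171 ^ 215 = 124
 10 ^  13 =   7
131 ^ 187 =  56
132 ^  86 = 210
 29 ^ 138 = 151
124 ^ 214 = 170
119 ^ 224 = 151
240 ^ 218 =  42
241 ^ 197 =  52
215 ^  74 = 157
 97 ^ 191 = 222

1643fab37c0738d297aa972a349dde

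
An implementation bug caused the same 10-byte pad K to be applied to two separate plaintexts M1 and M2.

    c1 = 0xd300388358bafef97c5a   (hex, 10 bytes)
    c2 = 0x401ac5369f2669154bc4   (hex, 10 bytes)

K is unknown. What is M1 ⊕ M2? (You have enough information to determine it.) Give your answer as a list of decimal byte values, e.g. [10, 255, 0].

c1 ⊕ c2 = (M1 ⊕ K) ⊕ (M2 ⊕ K) = M1 ⊕ M2 — the shared key cancels under XOR.
byte 0: 11010011 ⊕ 01000000 = 10010011
byte 1: 00000000 ⊕ 00011010 = 00011010
byte 2: 00111000 ⊕ 11000101 = 11111101
byte 3: 10000011 ⊕ 00110110 = 10110101
byte 4: 01011000 ⊕ 10011111 = 11000111
byte 5: 10111010 ⊕ 00100110 = 10011100
byte 6: 11111110 ⊕ 01101001 = 10010111
byte 7: 11111001 ⊕ 00010101 = 11101100
byte 8: 01111100 ⊕ 01001011 = 00110111
byte 9: 01011010 ⊕ 11000100 = 10011110

[147, 26, 253, 181, 199, 156, 151, 236, 55, 158]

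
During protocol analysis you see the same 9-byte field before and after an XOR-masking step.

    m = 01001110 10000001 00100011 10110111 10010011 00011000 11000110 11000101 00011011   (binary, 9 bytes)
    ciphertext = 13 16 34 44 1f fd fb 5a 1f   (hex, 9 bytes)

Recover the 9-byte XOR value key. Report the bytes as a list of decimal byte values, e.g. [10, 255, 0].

[93, 151, 23, 243, 140, 229, 61, 159, 4]

Since ciphertext = m ⊕ key, XORing both sides with m gives key = m ⊕ ciphertext.
4e xor 13 = 5d
81 xor 16 = 97
23 xor 34 = 17
b7 xor 44 = f3
93 xor 1f = 8c
18 xor fd = e5
c6 xor fb = 3d
c5 xor 5a = 9f
1b xor 1f = 04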